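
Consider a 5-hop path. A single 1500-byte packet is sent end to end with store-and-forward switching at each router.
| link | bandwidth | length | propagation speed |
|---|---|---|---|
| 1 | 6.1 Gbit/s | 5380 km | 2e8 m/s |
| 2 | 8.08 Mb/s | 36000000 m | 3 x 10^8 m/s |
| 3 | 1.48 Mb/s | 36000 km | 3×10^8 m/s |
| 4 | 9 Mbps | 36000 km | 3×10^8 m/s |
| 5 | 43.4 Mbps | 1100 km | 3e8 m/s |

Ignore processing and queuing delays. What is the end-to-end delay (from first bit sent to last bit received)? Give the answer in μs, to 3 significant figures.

L = 1500 × 8 = 12000 bits.
Transmission delays (L/R per hop): 1.96721, 1485.15, 8108.11, 1333.33, 276.498 μs; sum = 11205.1 μs.
Propagation delays (d/s per hop): 26900, 120000, 120000, 120000, 3666.67 μs; sum = 390567 μs.
End-to-end = 402000 μs.

402000 μs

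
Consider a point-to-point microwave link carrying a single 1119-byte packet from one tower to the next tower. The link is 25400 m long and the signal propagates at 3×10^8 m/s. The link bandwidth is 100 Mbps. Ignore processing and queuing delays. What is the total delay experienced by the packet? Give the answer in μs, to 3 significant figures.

174 μs

L = 1119 × 8 = 8952 bits.
Transmission delay = L/R = 8952 / 100000000 = 89.52 μs.
Propagation delay = d/s = 25400 m / 300000000 m/s = 84.6667 μs.
Total = 174 μs.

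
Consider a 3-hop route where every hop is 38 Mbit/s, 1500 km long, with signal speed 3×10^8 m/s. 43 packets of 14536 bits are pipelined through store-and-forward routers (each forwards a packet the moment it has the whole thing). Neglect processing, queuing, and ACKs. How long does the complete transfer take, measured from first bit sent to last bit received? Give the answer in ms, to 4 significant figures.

Per-hop transmission t_tx = L/R = 14536/38000000 = 0.382526 ms.
Per-hop propagation t_prop = 1500000/300000000 = 5 ms.
Pipeline fill: first packet needs 3·t_tx to clear all hops; remaining 42 packets each add one t_tx.
Total = (3+43-1)·t_tx + 3·t_prop = 45·0.382526 + 3·5 = 32.21 ms.

32.21 ms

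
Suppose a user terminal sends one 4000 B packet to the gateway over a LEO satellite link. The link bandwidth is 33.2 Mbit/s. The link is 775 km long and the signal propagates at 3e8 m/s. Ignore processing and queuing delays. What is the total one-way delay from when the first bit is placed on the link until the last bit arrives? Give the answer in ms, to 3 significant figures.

L = 4000 × 8 = 32000 bits.
Transmission delay = L/R = 32000 / 3.32e+07 = 0.963855 ms.
Propagation delay = d/s = 775000 m / 300000000 m/s = 2.58333 ms.
Total = 3.55 ms.

3.55 ms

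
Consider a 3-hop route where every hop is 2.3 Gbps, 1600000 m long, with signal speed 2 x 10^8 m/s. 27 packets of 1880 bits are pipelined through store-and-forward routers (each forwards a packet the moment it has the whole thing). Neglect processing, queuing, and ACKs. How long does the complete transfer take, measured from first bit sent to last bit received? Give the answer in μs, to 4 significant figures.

24020 μs

Per-hop transmission t_tx = L/R = 1880/2300000000 = 0.817391 μs.
Per-hop propagation t_prop = 1600000/200000000 = 8000 μs.
Pipeline fill: first packet needs 3·t_tx to clear all hops; remaining 26 packets each add one t_tx.
Total = (3+27-1)·t_tx + 3·t_prop = 29·0.817391 + 3·8000 = 24020 μs.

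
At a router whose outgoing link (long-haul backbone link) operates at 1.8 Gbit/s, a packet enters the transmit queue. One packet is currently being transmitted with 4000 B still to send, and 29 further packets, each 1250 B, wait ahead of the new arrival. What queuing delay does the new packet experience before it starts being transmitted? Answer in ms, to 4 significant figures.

Each queued packet: L/R = 10000/1800000000 = 0.00555556 ms.
29 queued → 0.161111 ms.
Plus remaining 32000 bits of current packet: 0.0177778 ms.
Queuing delay = 0.1789 ms.

0.1789 ms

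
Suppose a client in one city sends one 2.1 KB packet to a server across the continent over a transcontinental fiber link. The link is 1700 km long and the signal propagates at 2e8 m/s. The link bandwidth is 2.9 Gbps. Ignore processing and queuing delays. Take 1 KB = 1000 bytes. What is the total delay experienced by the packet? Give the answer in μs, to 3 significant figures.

L = 16800 bits.
Transmission delay = L/R = 16800 / 2900000000 = 5.7931 μs.
Propagation delay = d/s = 1700000 m / 200000000 m/s = 8500 μs.
Total = 8510 μs.

8510 μs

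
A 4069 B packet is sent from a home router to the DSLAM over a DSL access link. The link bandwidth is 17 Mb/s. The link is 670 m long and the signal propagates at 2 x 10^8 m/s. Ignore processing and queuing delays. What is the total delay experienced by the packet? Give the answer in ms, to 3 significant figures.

1.92 ms

L = 4069 × 8 = 32552 bits.
Transmission delay = L/R = 32552 / 17000000 = 1.91482 ms.
Propagation delay = d/s = 670 m / 200000000 m/s = 0.00335 ms.
Total = 1.92 ms.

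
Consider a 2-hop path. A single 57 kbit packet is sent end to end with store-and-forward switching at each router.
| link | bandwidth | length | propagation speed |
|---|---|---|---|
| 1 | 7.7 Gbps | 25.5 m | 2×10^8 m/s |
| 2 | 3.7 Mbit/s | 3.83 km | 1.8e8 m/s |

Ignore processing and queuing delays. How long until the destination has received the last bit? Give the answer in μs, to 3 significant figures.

L = 57000 bits.
Transmission delays (L/R per hop): 7.4026, 15405.4 μs; sum = 15412.8 μs.
Propagation delays (d/s per hop): 0.1275, 21.2778 μs; sum = 21.4053 μs.
End-to-end = 15400 μs.

15400 μs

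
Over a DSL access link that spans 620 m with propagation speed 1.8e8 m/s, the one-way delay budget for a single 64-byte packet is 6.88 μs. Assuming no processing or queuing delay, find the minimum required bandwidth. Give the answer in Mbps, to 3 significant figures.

149 Mbps

L = 512 bits.
Propagation delay = 620 / 180000000 = 3.44444 μs.
Transmission budget = 6.88 − 3.44444 = 3.43556 μs.
R ≥ L / t_tx = 512 bits / 3.43556e-06 s = 149 Mbps.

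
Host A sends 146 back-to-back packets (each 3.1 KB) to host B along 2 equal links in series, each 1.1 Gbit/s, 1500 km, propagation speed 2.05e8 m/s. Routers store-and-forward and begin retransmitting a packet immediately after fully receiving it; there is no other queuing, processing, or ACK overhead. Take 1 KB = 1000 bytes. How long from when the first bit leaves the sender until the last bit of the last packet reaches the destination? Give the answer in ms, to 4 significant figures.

Per-hop transmission t_tx = L/R = 24800/1100000000 = 0.0225455 ms.
Per-hop propagation t_prop = 1500000/2.05e+08 = 7.31707 ms.
Pipeline fill: first packet needs 2·t_tx to clear all hops; remaining 145 packets each add one t_tx.
Total = (2+146-1)·t_tx + 2·t_prop = 147·0.0225455 + 2·7.31707 = 17.95 ms.

17.95 ms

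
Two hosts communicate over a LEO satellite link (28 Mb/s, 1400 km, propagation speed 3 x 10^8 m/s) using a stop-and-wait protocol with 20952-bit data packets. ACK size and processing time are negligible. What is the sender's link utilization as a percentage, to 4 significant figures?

7.422 %

t_tx = L/R = 20952/28000000 = 0.000748286 s.
t_prop = 1400000/300000000 = 0.00466667 s; RTT = 0.00933333 s.
Cycle = t_tx + RTT = 0.0100816 s.
Utilization = t_tx / cycle = 0.000748286/0.0100816 = 7.422 %.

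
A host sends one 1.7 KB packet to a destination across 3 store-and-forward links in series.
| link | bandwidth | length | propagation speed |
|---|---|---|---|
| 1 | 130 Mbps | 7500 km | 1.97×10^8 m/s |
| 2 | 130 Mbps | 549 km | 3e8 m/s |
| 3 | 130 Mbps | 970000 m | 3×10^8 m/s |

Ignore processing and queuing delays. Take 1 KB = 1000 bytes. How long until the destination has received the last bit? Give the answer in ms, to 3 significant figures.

43.4 ms

L = 13600 bits.
Transmission delay per hop = L/R = 13600/130000000 = 0.104615 ms; 3 hops → 0.313846 ms.
Propagation delays (d/s per hop): 38.0711, 1.83, 3.23333 ms; sum = 43.1344 ms.
End-to-end = 43.4 ms.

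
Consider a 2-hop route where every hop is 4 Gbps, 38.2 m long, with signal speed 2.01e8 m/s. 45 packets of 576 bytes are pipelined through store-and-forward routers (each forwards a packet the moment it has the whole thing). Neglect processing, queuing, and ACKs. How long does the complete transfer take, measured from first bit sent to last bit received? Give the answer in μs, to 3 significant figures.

Per-hop transmission t_tx = L/R = 4608/4000000000 = 1.152 μs.
Per-hop propagation t_prop = 38.2/2.01e+08 = 0.19005 μs.
Pipeline fill: first packet needs 2·t_tx to clear all hops; remaining 44 packets each add one t_tx.
Total = (2+45-1)·t_tx + 2·t_prop = 46·1.152 + 2·0.19005 = 53.4 μs.

53.4 μs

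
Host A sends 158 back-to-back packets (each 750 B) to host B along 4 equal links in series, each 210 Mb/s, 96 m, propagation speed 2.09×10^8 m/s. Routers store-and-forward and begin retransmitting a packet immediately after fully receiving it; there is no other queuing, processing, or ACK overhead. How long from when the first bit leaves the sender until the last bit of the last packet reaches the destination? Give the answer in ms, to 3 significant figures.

Per-hop transmission t_tx = L/R = 6000/210000000 = 0.0285714 ms.
Per-hop propagation t_prop = 96/209000000 = 0.00045933 ms.
Pipeline fill: first packet needs 4·t_tx to clear all hops; remaining 157 packets each add one t_tx.
Total = (4+158-1)·t_tx + 4·t_prop = 161·0.0285714 + 4·0.00045933 = 4.60 ms.

4.60 ms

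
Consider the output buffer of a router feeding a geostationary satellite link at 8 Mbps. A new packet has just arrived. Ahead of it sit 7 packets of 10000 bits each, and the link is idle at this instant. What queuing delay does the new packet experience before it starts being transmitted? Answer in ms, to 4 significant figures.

8.750 ms

Each queued packet: L/R = 10000/8000000 = 1.25 ms.
7 queued → 8.75 ms.
Queuing delay = 8.750 ms.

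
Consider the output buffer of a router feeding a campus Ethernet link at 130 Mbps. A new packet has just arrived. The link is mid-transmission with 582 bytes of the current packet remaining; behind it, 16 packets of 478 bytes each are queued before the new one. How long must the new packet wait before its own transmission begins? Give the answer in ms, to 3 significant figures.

0.506 ms

Each queued packet: L/R = 3824/130000000 = 0.0294154 ms.
16 queued → 0.470646 ms.
Plus remaining 4656 bits of current packet: 0.0358154 ms.
Queuing delay = 0.506 ms.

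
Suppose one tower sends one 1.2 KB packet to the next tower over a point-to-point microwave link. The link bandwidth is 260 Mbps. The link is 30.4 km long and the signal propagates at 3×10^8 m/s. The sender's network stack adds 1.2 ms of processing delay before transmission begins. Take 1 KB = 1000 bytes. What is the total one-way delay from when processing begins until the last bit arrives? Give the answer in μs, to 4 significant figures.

1338 μs

L = 9600 bits.
Transmission delay = L/R = 9600 / 260000000 = 36.9231 μs.
Propagation delay = d/s = 30400 m / 300000000 m/s = 101.333 μs.
Plus processing delay 1.2 ms = 1200 μs.
Total = 1338 μs.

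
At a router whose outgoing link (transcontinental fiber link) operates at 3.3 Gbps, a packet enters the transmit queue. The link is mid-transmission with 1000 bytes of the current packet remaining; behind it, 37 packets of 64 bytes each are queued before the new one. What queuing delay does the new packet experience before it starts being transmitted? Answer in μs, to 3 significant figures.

Each queued packet: L/R = 512/3300000000 = 0.155152 μs.
37 queued → 5.74061 μs.
Plus remaining 8000 bits of current packet: 2.42424 μs.
Queuing delay = 8.16 μs.

8.16 μs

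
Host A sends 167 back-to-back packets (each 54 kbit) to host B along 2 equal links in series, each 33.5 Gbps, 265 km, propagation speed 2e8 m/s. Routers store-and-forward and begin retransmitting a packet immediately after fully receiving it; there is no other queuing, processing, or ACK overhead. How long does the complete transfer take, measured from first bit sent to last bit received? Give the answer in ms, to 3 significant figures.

Per-hop transmission t_tx = L/R = 54000/33500000000 = 0.00161194 ms.
Per-hop propagation t_prop = 265000/200000000 = 1.325 ms.
Pipeline fill: first packet needs 2·t_tx to clear all hops; remaining 166 packets each add one t_tx.
Total = (2+167-1)·t_tx + 2·t_prop = 168·0.00161194 + 2·1.325 = 2.92 ms.

2.92 ms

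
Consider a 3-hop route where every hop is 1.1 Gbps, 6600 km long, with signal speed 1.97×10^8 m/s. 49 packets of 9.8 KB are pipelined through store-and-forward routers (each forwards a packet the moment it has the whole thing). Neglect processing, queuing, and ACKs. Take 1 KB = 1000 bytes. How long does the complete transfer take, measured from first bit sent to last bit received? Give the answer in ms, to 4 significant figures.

Per-hop transmission t_tx = L/R = 78400/1100000000 = 0.0712727 ms.
Per-hop propagation t_prop = 6600000/197000000 = 33.5025 ms.
Pipeline fill: first packet needs 3·t_tx to clear all hops; remaining 48 packets each add one t_tx.
Total = (3+49-1)·t_tx + 3·t_prop = 51·0.0712727 + 3·33.5025 = 104.1 ms.

104.1 ms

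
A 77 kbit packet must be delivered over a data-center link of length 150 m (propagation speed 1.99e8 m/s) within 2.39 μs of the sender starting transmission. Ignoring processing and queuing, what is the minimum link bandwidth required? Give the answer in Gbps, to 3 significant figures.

Propagation delay = 150 / 199000000 = 0.753769 μs.
Transmission budget = 2.39 − 0.753769 = 1.63623 μs.
R ≥ L / t_tx = 77000 bits / 1.63623e-06 s = 47.1 Gbps.

47.1 Gbps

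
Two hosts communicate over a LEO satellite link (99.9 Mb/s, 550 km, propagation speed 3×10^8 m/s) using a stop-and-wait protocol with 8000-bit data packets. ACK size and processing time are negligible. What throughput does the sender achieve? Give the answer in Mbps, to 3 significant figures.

t_tx = L/R = 8000/99900000 = 8.00801e-05 s.
t_prop = 550000/300000000 = 0.00183333 s; RTT = 0.00366667 s.
Cycle = t_tx + RTT = 0.00374675 s.
Throughput = L / cycle = 8000 / 0.00374675 = 2.14 Mbps.

2.14 Mbps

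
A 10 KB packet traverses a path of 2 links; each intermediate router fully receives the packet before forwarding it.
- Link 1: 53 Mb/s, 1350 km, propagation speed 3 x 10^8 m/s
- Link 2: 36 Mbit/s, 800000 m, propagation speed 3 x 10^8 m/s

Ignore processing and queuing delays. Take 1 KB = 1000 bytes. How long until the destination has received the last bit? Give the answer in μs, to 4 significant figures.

10900 μs

L = 80000 bits.
Transmission delays (L/R per hop): 1509.43, 2222.22 μs; sum = 3731.66 μs.
Propagation delays (d/s per hop): 4500, 2666.67 μs; sum = 7166.67 μs.
End-to-end = 10900 μs.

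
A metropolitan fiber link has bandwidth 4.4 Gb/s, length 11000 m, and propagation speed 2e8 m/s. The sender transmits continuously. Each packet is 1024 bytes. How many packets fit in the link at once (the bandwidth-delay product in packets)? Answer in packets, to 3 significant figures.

29.5 packets

Propagation delay = 11000 / 200000000 = 5.5e-05 s.
BDP = R × t_prop = 4400000000 × 5.5e-05 = 242000 bits.
In packets of 8192 bits: 29.5 packets.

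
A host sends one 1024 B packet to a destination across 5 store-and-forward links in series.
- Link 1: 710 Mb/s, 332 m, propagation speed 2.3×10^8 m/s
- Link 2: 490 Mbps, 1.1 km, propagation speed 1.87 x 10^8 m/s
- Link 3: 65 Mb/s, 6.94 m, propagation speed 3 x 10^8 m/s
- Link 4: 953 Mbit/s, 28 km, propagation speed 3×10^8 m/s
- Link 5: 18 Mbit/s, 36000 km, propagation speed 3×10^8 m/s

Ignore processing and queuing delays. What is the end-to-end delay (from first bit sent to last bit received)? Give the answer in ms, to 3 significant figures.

121 ms

L = 1024 × 8 = 8192 bits.
Transmission delays (L/R per hop): 0.011538, 0.0167184, 0.126031, 0.00859601, 0.455111 ms; sum = 0.617994 ms.
Propagation delays (d/s per hop): 0.00144348, 0.00588235, 2.31333e-05, 0.0933333, 120 ms; sum = 120.101 ms.
End-to-end = 121 ms.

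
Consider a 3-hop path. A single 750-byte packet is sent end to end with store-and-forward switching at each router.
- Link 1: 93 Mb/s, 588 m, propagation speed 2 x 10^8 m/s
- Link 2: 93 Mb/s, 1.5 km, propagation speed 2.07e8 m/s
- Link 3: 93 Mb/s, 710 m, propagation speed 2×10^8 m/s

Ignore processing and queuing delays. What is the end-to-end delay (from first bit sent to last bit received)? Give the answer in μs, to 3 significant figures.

207 μs

L = 750 × 8 = 6000 bits.
Transmission delay per hop = L/R = 6000/93000000 = 64.5161 μs; 3 hops → 193.548 μs.
Propagation delays (d/s per hop): 2.94, 7.24638, 3.55 μs; sum = 13.7364 μs.
End-to-end = 207 μs.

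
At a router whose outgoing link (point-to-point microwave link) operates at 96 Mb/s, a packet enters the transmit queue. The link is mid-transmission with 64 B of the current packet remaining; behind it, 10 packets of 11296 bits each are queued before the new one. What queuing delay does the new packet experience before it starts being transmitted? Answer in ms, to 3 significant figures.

1.18 ms

Each queued packet: L/R = 11296/96000000 = 0.117667 ms.
10 queued → 1.17667 ms.
Plus remaining 512 bits of current packet: 0.00533333 ms.
Queuing delay = 1.18 ms.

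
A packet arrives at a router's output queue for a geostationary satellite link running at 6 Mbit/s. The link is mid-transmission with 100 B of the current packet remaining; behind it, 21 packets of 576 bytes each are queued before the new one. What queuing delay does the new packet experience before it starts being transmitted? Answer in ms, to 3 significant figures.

Each queued packet: L/R = 4608/6000000 = 0.768 ms.
21 queued → 16.128 ms.
Plus remaining 800 bits of current packet: 0.133333 ms.
Queuing delay = 16.3 ms.

16.3 ms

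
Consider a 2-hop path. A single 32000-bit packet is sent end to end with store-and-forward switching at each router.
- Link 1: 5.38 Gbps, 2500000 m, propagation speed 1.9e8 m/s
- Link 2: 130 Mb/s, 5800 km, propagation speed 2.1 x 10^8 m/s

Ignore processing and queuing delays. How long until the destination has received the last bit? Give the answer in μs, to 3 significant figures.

41000 μs

Transmission delays (L/R per hop): 5.94796, 246.154 μs; sum = 252.102 μs.
Propagation delays (d/s per hop): 13157.9, 27619 μs; sum = 40776.9 μs.
End-to-end = 41000 μs.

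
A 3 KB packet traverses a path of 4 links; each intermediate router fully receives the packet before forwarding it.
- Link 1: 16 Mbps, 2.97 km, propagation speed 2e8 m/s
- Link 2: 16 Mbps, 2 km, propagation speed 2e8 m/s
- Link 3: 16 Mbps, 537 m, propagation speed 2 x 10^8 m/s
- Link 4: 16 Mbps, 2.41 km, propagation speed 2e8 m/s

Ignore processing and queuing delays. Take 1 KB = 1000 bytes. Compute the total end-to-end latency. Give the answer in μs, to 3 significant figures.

6040 μs

L = 24000 bits.
Transmission delay per hop = L/R = 24000/16000000 = 1500 μs; 4 hops → 6000 μs.
Propagation delays (d/s per hop): 14.85, 10, 2.685, 12.05 μs; sum = 39.585 μs.
End-to-end = 6040 μs.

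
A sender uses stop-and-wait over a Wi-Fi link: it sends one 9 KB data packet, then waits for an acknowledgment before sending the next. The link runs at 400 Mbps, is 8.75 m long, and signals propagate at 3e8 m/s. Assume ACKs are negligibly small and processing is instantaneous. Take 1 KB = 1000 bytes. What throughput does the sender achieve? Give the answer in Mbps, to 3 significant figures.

t_tx = L/R = 72000/400000000 = 0.00018 s.
t_prop = 8.75/300000000 = 2.91667e-08 s; RTT = 5.83333e-08 s.
Cycle = t_tx + RTT = 0.000180058 s.
Throughput = L / cycle = 72000 / 0.000180058 = 400 Mbps.

400 Mbps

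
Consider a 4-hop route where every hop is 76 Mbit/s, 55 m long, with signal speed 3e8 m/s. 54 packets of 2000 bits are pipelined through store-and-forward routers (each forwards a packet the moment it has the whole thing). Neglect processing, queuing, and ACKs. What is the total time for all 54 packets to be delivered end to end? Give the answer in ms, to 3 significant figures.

Per-hop transmission t_tx = L/R = 2000/76000000 = 0.0263158 ms.
Per-hop propagation t_prop = 55/300000000 = 0.000183333 ms.
Pipeline fill: first packet needs 4·t_tx to clear all hops; remaining 53 packets each add one t_tx.
Total = (4+54-1)·t_tx + 4·t_prop = 57·0.0263158 + 4·0.000183333 = 1.50 ms.

1.50 ms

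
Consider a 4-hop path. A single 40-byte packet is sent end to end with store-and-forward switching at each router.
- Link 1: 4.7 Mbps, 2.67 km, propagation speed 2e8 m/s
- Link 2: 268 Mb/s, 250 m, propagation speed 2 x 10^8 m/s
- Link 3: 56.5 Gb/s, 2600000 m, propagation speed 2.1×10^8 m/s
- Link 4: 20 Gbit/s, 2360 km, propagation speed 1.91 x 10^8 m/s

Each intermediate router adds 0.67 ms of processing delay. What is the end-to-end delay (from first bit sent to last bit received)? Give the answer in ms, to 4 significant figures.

26.83 ms

L = 40 × 8 = 320 bits.
Transmission delays (L/R per hop): 0.0680851, 0.00119403, 5.66372e-06, 1.6e-05 ms; sum = 0.0693008 ms.
Propagation delays (d/s per hop): 0.01335, 0.00125, 12.381, 12.356 ms; sum = 24.7516 ms.
Processing at 3 router(s): 3 × 0.67 ms = 2.01 ms.
End-to-end = 26.83 ms.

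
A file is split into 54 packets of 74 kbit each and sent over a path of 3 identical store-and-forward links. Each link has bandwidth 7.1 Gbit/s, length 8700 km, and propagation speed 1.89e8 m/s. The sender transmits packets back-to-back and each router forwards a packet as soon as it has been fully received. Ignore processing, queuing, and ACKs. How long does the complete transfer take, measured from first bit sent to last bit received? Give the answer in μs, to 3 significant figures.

Per-hop transmission t_tx = L/R = 74000/7100000000 = 10.4225 μs.
Per-hop propagation t_prop = 8700000/189000000 = 46031.7 μs.
Pipeline fill: first packet needs 3·t_tx to clear all hops; remaining 53 packets each add one t_tx.
Total = (3+54-1)·t_tx + 3·t_prop = 56·10.4225 + 3·46031.7 = 139000 μs.

139000 μs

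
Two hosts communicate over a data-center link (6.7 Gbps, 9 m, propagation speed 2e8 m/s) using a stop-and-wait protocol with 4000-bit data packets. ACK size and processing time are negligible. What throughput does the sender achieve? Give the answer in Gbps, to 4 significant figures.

t_tx = L/R = 4000/6700000000 = 5.97015e-07 s.
t_prop = 9/200000000 = 4.5e-08 s; RTT = 9e-08 s.
Cycle = t_tx + RTT = 6.87015e-07 s.
Throughput = L / cycle = 4000 / 6.87015e-07 = 5.822 Gbps.

5.822 Gbps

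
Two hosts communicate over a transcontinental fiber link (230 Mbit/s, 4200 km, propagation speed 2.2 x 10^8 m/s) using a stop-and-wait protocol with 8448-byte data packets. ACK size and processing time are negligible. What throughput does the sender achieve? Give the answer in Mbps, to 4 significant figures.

t_tx = L/R = 67584/230000000 = 0.000293843 s.
t_prop = 4200000/2.2e+08 = 0.0190909 s; RTT = 0.0381818 s.
Cycle = t_tx + RTT = 0.0384757 s.
Throughput = L / cycle = 67584 / 0.0384757 = 1.757 Mbps.

1.757 Mbps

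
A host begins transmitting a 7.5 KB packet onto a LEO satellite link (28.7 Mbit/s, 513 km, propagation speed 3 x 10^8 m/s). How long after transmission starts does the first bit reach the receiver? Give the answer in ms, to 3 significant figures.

1.71 ms

First bit experiences only propagation delay: d/s = 513000/300000000 = 1.71 ms.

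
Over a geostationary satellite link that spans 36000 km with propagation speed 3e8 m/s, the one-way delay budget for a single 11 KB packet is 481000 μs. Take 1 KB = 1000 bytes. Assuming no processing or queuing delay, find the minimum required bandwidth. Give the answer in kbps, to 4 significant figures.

243.8 kbps

L = 88000 bits.
Propagation delay = 36000000 / 300000000 = 120000 μs.
Transmission budget = 481000 − 120000 = 361000 μs.
R ≥ L / t_tx = 88000 bits / 0.361 s = 243.8 kbps.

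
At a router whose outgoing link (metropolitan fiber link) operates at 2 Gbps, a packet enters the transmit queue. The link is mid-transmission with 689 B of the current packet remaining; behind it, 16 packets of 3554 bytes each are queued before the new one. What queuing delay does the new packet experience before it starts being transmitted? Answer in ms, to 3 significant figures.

0.230 ms

Each queued packet: L/R = 28432/2000000000 = 0.014216 ms.
16 queued → 0.227456 ms.
Plus remaining 5512 bits of current packet: 0.002756 ms.
Queuing delay = 0.230 ms.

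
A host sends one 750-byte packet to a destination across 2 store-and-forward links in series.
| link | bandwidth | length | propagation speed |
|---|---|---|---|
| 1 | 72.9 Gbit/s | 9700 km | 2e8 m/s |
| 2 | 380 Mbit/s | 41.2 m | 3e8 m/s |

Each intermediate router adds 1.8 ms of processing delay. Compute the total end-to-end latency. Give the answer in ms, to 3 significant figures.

L = 750 × 8 = 6000 bits.
Transmission delays (L/R per hop): 8.23045e-05, 0.0157895 ms; sum = 0.0158718 ms.
Propagation delays (d/s per hop): 48.5, 0.000137333 ms; sum = 48.5001 ms.
Processing at 1 router(s): 1 × 1.8 ms = 1.8 ms.
End-to-end = 50.3 ms.

50.3 ms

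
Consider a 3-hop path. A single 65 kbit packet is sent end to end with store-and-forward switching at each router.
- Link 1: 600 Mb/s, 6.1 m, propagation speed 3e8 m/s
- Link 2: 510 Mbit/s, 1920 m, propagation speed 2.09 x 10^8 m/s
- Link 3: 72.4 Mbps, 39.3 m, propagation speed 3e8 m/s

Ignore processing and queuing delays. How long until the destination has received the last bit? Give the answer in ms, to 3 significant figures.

L = 65000 bits.
Transmission delays (L/R per hop): 0.108333, 0.127451, 0.89779 ms; sum = 1.13357 ms.
Propagation delays (d/s per hop): 2.03333e-05, 0.0091866, 0.000131 ms; sum = 0.00933794 ms.
End-to-end = 1.14 ms.

1.14 ms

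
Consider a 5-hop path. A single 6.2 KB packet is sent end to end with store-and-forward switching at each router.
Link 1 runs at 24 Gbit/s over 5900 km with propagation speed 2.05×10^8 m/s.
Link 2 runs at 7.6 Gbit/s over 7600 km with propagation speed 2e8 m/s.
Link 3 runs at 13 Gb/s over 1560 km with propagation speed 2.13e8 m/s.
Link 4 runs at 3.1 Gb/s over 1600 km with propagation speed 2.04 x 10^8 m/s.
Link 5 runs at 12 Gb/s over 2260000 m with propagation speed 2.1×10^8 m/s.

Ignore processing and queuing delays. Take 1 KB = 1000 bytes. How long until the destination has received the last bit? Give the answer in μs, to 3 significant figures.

L = 49600 bits.
Transmission delays (L/R per hop): 2.06667, 6.52632, 3.81538, 16, 4.13333 μs; sum = 32.5417 μs.
Propagation delays (d/s per hop): 28780.5, 38000, 7323.94, 7843.14, 10761.9 μs; sum = 92709.5 μs.
End-to-end = 92700 μs.

92700 μs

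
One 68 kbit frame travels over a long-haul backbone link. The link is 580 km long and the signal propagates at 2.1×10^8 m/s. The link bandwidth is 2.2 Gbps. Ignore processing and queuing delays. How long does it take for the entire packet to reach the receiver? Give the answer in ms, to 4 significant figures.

2.793 ms

L = 68000 bits.
Transmission delay = L/R = 68000 / 2200000000 = 0.0309091 ms.
Propagation delay = d/s = 580000 m / 210000000 m/s = 2.7619 ms.
Total = 2.793 ms.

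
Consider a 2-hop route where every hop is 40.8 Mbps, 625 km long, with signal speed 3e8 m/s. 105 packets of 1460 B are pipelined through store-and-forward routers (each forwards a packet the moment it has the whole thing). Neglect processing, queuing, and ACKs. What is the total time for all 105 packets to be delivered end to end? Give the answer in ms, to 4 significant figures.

Per-hop transmission t_tx = L/R = 11680/40800000 = 0.286275 ms.
Per-hop propagation t_prop = 625000/300000000 = 2.08333 ms.
Pipeline fill: first packet needs 2·t_tx to clear all hops; remaining 104 packets each add one t_tx.
Total = (2+105-1)·t_tx + 2·t_prop = 106·0.286275 + 2·2.08333 = 34.51 ms.

34.51 ms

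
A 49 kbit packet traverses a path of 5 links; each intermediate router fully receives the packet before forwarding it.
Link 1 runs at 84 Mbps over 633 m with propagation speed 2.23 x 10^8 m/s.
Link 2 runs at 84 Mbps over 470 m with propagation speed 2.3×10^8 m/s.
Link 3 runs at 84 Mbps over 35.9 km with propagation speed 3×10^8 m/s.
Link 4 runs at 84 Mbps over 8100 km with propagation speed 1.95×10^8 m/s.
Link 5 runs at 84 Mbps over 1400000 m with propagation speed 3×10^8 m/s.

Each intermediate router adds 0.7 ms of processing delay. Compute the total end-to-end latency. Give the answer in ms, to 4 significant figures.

L = 49000 bits.
Transmission delay per hop = L/R = 49000/84000000 = 0.583333 ms; 5 hops → 2.91667 ms.
Propagation delays (d/s per hop): 0.00283857, 0.00204348, 0.119667, 41.5385, 4.66667 ms; sum = 46.3297 ms.
Processing at 4 router(s): 4 × 0.7 ms = 2.8 ms.
End-to-end = 52.05 ms.

52.05 ms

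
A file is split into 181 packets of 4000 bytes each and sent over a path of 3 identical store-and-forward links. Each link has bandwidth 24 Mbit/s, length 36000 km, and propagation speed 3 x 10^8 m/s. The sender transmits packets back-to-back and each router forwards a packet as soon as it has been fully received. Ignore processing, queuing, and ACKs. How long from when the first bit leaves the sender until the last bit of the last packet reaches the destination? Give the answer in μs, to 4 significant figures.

Per-hop transmission t_tx = L/R = 32000/24000000 = 1333.33 μs.
Per-hop propagation t_prop = 36000000/300000000 = 120000 μs.
Pipeline fill: first packet needs 3·t_tx to clear all hops; remaining 180 packets each add one t_tx.
Total = (3+181-1)·t_tx + 3·t_prop = 183·1333.33 + 3·120000 = 604000 μs.

604000 μs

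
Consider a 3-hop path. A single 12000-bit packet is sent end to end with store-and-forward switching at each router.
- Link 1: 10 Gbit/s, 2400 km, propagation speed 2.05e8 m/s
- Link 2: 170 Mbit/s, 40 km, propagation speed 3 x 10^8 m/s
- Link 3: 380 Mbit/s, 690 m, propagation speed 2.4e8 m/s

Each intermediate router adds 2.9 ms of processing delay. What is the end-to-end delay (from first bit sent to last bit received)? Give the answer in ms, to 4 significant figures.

17.75 ms

Transmission delays (L/R per hop): 0.0012, 0.0705882, 0.0315789 ms; sum = 0.103367 ms.
Propagation delays (d/s per hop): 11.7073, 0.133333, 0.002875 ms; sum = 11.8435 ms.
Processing at 2 router(s): 2 × 2.9 ms = 5.8 ms.
End-to-end = 17.75 ms.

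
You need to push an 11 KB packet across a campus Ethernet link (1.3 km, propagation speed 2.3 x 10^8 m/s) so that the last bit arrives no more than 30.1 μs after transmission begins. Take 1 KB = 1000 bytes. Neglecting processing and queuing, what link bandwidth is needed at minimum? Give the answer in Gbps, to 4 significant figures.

L = 88000 bits.
Propagation delay = 1300 / 2.3e+08 = 5.65217 μs.
Transmission budget = 30.1 − 5.65217 = 24.4478 μs.
R ≥ L / t_tx = 88000 bits / 2.44478e-05 s = 3.600 Gbps.

3.600 Gbps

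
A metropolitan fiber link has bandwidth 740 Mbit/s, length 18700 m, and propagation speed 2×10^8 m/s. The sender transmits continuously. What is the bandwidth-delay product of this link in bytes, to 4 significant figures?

8649 bytes

Propagation delay = 18700 / 200000000 = 9.35e-05 s.
BDP = R × t_prop = 740000000 × 9.35e-05 = 69190 bits.
In bytes: 69190/8 = 8649 bytes.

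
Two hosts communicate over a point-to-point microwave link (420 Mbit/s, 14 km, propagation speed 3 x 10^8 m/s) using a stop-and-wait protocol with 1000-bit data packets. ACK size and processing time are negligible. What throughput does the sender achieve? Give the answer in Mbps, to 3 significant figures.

10.4 Mbps

t_tx = L/R = 1000/420000000 = 2.38095e-06 s.
t_prop = 14000/300000000 = 4.66667e-05 s; RTT = 9.33333e-05 s.
Cycle = t_tx + RTT = 9.57143e-05 s.
Throughput = L / cycle = 1000 / 9.57143e-05 = 10.4 Mbps.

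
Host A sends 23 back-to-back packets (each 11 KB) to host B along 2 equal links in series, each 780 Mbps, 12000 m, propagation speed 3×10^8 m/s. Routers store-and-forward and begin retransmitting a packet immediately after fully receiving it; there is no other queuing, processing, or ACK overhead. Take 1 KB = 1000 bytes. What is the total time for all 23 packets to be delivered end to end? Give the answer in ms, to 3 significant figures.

Per-hop transmission t_tx = L/R = 88000/780000000 = 0.112821 ms.
Per-hop propagation t_prop = 12000/300000000 = 0.04 ms.
Pipeline fill: first packet needs 2·t_tx to clear all hops; remaining 22 packets each add one t_tx.
Total = (2+23-1)·t_tx + 2·t_prop = 24·0.112821 + 2·0.04 = 2.79 ms.

2.79 ms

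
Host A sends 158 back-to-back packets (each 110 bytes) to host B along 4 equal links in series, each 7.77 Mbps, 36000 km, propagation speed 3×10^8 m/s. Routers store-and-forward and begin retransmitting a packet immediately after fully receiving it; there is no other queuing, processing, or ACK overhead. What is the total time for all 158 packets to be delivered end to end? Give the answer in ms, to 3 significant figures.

Per-hop transmission t_tx = L/R = 880/7770000 = 0.113256 ms.
Per-hop propagation t_prop = 36000000/300000000 = 120 ms.
Pipeline fill: first packet needs 4·t_tx to clear all hops; remaining 157 packets each add one t_tx.
Total = (4+158-1)·t_tx + 4·t_prop = 161·0.113256 + 4·120 = 498 ms.

498 ms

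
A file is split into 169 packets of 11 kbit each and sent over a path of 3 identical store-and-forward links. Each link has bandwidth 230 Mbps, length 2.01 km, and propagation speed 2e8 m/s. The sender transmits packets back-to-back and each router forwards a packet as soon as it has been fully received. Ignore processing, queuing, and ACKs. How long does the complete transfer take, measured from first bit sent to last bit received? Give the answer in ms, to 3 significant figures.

Per-hop transmission t_tx = L/R = 11000/230000000 = 0.0478261 ms.
Per-hop propagation t_prop = 2010/200000000 = 0.01005 ms.
Pipeline fill: first packet needs 3·t_tx to clear all hops; remaining 168 packets each add one t_tx.
Total = (3+169-1)·t_tx + 3·t_prop = 171·0.0478261 + 3·0.01005 = 8.21 ms.

8.21 ms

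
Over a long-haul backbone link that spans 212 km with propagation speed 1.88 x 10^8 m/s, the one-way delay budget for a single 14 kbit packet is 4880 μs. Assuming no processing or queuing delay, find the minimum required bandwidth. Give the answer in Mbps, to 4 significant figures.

3.731 Mbps

Propagation delay = 212000 / 188000000 = 1127.66 μs.
Transmission budget = 4880 − 1127.66 = 3752.34 μs.
R ≥ L / t_tx = 14000 bits / 0.00375234 s = 3.731 Mbps.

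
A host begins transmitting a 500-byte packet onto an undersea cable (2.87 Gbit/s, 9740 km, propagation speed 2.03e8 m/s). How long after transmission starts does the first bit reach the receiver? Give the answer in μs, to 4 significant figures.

First bit experiences only propagation delay: d/s = 9740000/2.03e+08 = 47980 μs.

47980 μs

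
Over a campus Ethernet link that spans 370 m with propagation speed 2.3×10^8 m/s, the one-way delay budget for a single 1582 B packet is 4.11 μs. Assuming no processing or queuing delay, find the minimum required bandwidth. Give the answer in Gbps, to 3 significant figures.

L = 12656 bits.
Propagation delay = 370 / 2.3e+08 = 1.6087 μs.
Transmission budget = 4.11 − 1.6087 = 2.5013 μs.
R ≥ L / t_tx = 12656 bits / 2.5013e-06 s = 5.06 Gbps.

5.06 Gbps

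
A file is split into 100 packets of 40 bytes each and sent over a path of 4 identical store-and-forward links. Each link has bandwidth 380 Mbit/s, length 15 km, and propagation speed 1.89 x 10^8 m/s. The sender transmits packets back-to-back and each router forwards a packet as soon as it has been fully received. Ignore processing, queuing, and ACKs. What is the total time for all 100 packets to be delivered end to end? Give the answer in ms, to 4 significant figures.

Per-hop transmission t_tx = L/R = 320/380000000 = 0.000842105 ms.
Per-hop propagation t_prop = 15000/189000000 = 0.0793651 ms.
Pipeline fill: first packet needs 4·t_tx to clear all hops; remaining 99 packets each add one t_tx.
Total = (4+100-1)·t_tx + 4·t_prop = 103·0.000842105 + 4·0.0793651 = 0.4042 ms.

0.4042 ms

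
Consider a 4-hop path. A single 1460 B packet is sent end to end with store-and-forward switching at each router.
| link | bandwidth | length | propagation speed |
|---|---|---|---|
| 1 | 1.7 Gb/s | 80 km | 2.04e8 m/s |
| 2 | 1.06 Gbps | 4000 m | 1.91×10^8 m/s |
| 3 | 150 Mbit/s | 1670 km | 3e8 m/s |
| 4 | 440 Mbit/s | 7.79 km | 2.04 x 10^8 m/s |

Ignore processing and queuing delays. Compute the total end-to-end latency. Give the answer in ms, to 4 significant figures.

6.140 ms

L = 1460 × 8 = 11680 bits.
Transmission delays (L/R per hop): 0.00687059, 0.0110189, 0.0778667, 0.0265455 ms; sum = 0.122302 ms.
Propagation delays (d/s per hop): 0.392157, 0.0209424, 5.56667, 0.0381863 ms; sum = 6.01795 ms.
End-to-end = 6.140 ms.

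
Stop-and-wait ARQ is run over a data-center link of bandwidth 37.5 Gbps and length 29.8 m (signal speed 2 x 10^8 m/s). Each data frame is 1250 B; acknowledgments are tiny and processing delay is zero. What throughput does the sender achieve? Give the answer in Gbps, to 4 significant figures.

17.71 Gbps

t_tx = L/R = 10000/37500000000 = 2.66667e-07 s.
t_prop = 29.8/200000000 = 1.49e-07 s; RTT = 2.98e-07 s.
Cycle = t_tx + RTT = 5.64667e-07 s.
Throughput = L / cycle = 10000 / 5.64667e-07 = 17.71 Gbps.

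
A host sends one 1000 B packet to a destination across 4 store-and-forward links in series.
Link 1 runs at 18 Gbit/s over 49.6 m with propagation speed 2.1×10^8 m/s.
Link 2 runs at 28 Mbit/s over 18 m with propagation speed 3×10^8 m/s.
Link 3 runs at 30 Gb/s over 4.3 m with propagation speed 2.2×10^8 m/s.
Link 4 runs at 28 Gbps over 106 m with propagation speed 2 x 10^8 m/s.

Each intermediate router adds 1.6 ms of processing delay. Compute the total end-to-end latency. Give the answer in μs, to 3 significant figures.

L = 1000 × 8 = 8000 bits.
Transmission delays (L/R per hop): 0.444444, 285.714, 0.266667, 0.285714 μs; sum = 286.711 μs.
Propagation delays (d/s per hop): 0.23619, 0.06, 0.0195455, 0.53 μs; sum = 0.845736 μs.
Processing at 3 router(s): 3 × 1.6 ms = 4800 μs.
End-to-end = 5090 μs.

5090 μs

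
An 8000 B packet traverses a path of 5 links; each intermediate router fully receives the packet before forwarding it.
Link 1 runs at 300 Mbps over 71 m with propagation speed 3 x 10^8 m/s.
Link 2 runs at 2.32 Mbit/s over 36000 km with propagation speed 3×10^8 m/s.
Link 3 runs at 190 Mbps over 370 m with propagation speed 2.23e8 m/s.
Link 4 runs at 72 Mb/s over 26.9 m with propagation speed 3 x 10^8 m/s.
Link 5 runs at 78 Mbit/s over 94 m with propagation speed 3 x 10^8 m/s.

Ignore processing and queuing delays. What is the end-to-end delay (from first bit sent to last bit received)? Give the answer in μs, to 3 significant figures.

L = 8000 × 8 = 64000 bits.
Transmission delays (L/R per hop): 213.333, 27586.2, 336.842, 888.889, 820.513 μs; sum = 29845.8 μs.
Propagation delays (d/s per hop): 0.236667, 120000, 1.65919, 0.0896667, 0.313333 μs; sum = 120002 μs.
End-to-end = 150000 μs.

150000 μs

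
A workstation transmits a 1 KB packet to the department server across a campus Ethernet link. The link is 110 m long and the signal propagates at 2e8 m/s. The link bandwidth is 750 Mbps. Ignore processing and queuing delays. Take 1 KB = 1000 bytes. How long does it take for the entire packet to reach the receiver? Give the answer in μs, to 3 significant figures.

11.2 μs

L = 8000 bits.
Transmission delay = L/R = 8000 / 750000000 = 10.6667 μs.
Propagation delay = d/s = 110 m / 200000000 m/s = 0.55 μs.
Total = 11.2 μs.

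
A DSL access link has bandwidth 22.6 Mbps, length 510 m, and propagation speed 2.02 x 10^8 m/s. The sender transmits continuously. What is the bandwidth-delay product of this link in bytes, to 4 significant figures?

7.132 bytes

Propagation delay = 510 / 202000000 = 2.52475e-06 s.
BDP = R × t_prop = 22600000 × 2.52475e-06 = 57.0594 bits.
In bytes: 57.0594/8 = 7.132 bytes.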